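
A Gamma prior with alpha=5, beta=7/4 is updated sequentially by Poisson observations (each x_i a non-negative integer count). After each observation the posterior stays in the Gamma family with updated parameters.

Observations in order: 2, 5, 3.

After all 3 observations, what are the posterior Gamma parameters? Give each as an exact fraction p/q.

alpha=15, beta=19/4

obs 1: x=2 → posterior Gamma(7, 11/4)
obs 2: x=5 → posterior Gamma(12, 15/4)
obs 3: x=3 → posterior Gamma(15, 19/4)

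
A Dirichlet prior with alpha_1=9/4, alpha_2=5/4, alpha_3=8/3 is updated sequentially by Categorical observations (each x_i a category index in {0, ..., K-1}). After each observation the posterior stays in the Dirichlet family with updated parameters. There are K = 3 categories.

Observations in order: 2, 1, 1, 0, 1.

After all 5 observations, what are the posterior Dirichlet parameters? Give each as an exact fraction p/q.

obs 1: x=2 → posterior Dirichlet(9/4, 5/4, 11/3)
obs 2: x=1 → posterior Dirichlet(9/4, 9/4, 11/3)
obs 3: x=1 → posterior Dirichlet(9/4, 13/4, 11/3)
obs 4: x=0 → posterior Dirichlet(13/4, 13/4, 11/3)
obs 5: x=1 → posterior Dirichlet(13/4, 17/4, 11/3)

alpha_1=13/4, alpha_2=17/4, alpha_3=11/3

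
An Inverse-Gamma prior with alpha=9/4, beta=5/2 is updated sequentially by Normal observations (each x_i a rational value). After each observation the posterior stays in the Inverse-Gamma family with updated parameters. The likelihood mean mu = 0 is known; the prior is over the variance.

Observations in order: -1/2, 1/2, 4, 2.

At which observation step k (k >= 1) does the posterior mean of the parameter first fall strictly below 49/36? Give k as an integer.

obs 1: x=-1/2 → posterior Inverse-Gamma(11/4, 21/8)
obs 2: x=1/2 → posterior Inverse-Gamma(13/4, 11/4)
obs 3: x=4 → posterior Inverse-Gamma(15/4, 43/4)
obs 4: x=2 → posterior Inverse-Gamma(17/4, 51/4)

k = 2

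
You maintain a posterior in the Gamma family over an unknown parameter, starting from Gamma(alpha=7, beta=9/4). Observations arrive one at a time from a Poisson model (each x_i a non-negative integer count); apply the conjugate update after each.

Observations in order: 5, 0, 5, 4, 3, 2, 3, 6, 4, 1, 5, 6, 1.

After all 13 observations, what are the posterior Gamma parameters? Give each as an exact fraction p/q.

alpha=52, beta=61/4

obs 1: x=5 → posterior Gamma(12, 13/4)
obs 2: x=0 → posterior Gamma(12, 17/4)
obs 3: x=5 → posterior Gamma(17, 21/4)
obs 4: x=4 → posterior Gamma(21, 25/4)
obs 5: x=3 → posterior Gamma(24, 29/4)
obs 6: x=2 → posterior Gamma(26, 33/4)
obs 7: x=3 → posterior Gamma(29, 37/4)
obs 8: x=6 → posterior Gamma(35, 41/4)
obs 9: x=4 → posterior Gamma(39, 45/4)
obs 10: x=1 → posterior Gamma(40, 49/4)
obs 11: x=5 → posterior Gamma(45, 53/4)
obs 12: x=6 → posterior Gamma(51, 57/4)
obs 13: x=1 → posterior Gamma(52, 61/4)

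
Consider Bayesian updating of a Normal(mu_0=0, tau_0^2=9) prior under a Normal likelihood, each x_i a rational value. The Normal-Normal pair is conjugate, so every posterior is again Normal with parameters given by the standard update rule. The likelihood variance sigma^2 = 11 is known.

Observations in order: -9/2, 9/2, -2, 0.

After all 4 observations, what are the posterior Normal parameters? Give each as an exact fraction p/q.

mu_0=-18/47, tau_0^2=99/47

obs 1: x=-9/2 → posterior Normal(-81/40, 99/20)
obs 2: x=9/2 → posterior Normal(0, 99/29)
obs 3: x=-2 → posterior Normal(-9/19, 99/38)
obs 4: x=0 → posterior Normal(-18/47, 99/47)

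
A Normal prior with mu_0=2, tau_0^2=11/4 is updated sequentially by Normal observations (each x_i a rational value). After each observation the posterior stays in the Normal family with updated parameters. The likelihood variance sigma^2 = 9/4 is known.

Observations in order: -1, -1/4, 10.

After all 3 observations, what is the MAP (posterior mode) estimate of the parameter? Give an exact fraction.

obs 1: x=-1 → posterior Normal(7/20, 99/80)
obs 2: x=-1/4 → posterior Normal(17/124, 99/124)
obs 3: x=10 → posterior Normal(457/168, 33/56)

457/168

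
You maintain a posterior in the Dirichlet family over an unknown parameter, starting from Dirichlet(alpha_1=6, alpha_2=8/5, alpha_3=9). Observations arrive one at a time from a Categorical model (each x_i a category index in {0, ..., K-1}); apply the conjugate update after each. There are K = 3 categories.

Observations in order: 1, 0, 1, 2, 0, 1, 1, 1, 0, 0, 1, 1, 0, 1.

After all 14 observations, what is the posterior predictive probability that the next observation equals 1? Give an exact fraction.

obs 1: x=1 → posterior Dirichlet(6, 13/5, 9)
obs 2: x=0 → posterior Dirichlet(7, 13/5, 9)
obs 3: x=1 → posterior Dirichlet(7, 18/5, 9)
obs 4: x=2 → posterior Dirichlet(7, 18/5, 10)
obs 5: x=0 → posterior Dirichlet(8, 18/5, 10)
obs 6: x=1 → posterior Dirichlet(8, 23/5, 10)
obs 7: x=1 → posterior Dirichlet(8, 28/5, 10)
obs 8: x=1 → posterior Dirichlet(8, 33/5, 10)
obs 9: x=0 → posterior Dirichlet(9, 33/5, 10)
obs 10: x=0 → posterior Dirichlet(10, 33/5, 10)
obs 11: x=1 → posterior Dirichlet(10, 38/5, 10)
obs 12: x=1 → posterior Dirichlet(10, 43/5, 10)
obs 13: x=0 → posterior Dirichlet(11, 43/5, 10)
obs 14: x=1 → posterior Dirichlet(11, 48/5, 10)

16/51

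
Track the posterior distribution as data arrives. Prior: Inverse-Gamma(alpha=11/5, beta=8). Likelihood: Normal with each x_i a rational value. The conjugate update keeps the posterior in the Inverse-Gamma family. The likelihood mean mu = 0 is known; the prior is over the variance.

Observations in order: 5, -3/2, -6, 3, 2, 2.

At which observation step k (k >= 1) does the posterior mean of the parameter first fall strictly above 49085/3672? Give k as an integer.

k = 3

obs 1: x=5 → posterior Inverse-Gamma(27/10, 41/2)
obs 2: x=-3/2 → posterior Inverse-Gamma(16/5, 173/8)
obs 3: x=-6 → posterior Inverse-Gamma(37/10, 317/8)
obs 4: x=3 → posterior Inverse-Gamma(21/5, 353/8)
obs 5: x=2 → posterior Inverse-Gamma(47/10, 369/8)
obs 6: x=2 → posterior Inverse-Gamma(26/5, 385/8)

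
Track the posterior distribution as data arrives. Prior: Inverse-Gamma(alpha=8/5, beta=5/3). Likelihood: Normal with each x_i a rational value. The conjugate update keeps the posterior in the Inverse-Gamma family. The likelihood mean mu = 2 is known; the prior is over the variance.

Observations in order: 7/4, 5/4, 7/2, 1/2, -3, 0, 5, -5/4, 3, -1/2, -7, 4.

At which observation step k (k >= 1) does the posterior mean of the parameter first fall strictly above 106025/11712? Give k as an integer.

obs 1: x=7/4 → posterior Inverse-Gamma(21/10, 163/96)
obs 2: x=5/4 → posterior Inverse-Gamma(13/5, 95/48)
obs 3: x=7/2 → posterior Inverse-Gamma(31/10, 149/48)
obs 4: x=1/2 → posterior Inverse-Gamma(18/5, 203/48)
obs 5: x=-3 → posterior Inverse-Gamma(41/10, 803/48)
obs 6: x=0 → posterior Inverse-Gamma(23/5, 899/48)
obs 7: x=5 → posterior Inverse-Gamma(51/10, 1115/48)
obs 8: x=-5/4 → posterior Inverse-Gamma(28/5, 2737/96)
obs 9: x=3 → posterior Inverse-Gamma(61/10, 2785/96)
obs 10: x=-1/2 → posterior Inverse-Gamma(33/5, 3085/96)
obs 11: x=-7 → posterior Inverse-Gamma(71/10, 6973/96)
obs 12: x=4 → posterior Inverse-Gamma(38/5, 7165/96)

k = 11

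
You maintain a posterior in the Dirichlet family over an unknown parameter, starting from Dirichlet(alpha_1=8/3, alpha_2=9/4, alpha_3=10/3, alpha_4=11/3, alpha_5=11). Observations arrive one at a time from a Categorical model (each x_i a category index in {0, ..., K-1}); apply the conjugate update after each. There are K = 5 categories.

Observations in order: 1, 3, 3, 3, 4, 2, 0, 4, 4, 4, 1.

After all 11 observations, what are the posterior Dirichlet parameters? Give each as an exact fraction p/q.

obs 1: x=1 → posterior Dirichlet(8/3, 13/4, 10/3, 11/3, 11)
obs 2: x=3 → posterior Dirichlet(8/3, 13/4, 10/3, 14/3, 11)
obs 3: x=3 → posterior Dirichlet(8/3, 13/4, 10/3, 17/3, 11)
obs 4: x=3 → posterior Dirichlet(8/3, 13/4, 10/3, 20/3, 11)
obs 5: x=4 → posterior Dirichlet(8/3, 13/4, 10/3, 20/3, 12)
obs 6: x=2 → posterior Dirichlet(8/3, 13/4, 13/3, 20/3, 12)
obs 7: x=0 → posterior Dirichlet(11/3, 13/4, 13/3, 20/3, 12)
obs 8: x=4 → posterior Dirichlet(11/3, 13/4, 13/3, 20/3, 13)
obs 9: x=4 → posterior Dirichlet(11/3, 13/4, 13/3, 20/3, 14)
obs 10: x=4 → posterior Dirichlet(11/3, 13/4, 13/3, 20/3, 15)
obs 11: x=1 → posterior Dirichlet(11/3, 17/4, 13/3, 20/3, 15)

alpha_1=11/3, alpha_2=17/4, alpha_3=13/3, alpha_4=20/3, alpha_5=15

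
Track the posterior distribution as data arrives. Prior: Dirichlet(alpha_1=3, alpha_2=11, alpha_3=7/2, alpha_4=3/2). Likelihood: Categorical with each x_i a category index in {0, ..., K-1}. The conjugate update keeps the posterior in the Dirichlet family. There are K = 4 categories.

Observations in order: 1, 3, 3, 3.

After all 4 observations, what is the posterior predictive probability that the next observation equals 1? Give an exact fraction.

12/23

obs 1: x=1 → posterior Dirichlet(3, 12, 7/2, 3/2)
obs 2: x=3 → posterior Dirichlet(3, 12, 7/2, 5/2)
obs 3: x=3 → posterior Dirichlet(3, 12, 7/2, 7/2)
obs 4: x=3 → posterior Dirichlet(3, 12, 7/2, 9/2)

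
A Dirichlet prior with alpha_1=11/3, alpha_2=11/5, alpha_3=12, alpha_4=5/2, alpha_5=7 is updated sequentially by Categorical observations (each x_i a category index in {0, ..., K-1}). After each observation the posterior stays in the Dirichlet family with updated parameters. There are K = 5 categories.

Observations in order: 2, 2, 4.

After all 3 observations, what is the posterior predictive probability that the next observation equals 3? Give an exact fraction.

obs 1: x=2 → posterior Dirichlet(11/3, 11/5, 13, 5/2, 7)
obs 2: x=2 → posterior Dirichlet(11/3, 11/5, 14, 5/2, 7)
obs 3: x=4 → posterior Dirichlet(11/3, 11/5, 14, 5/2, 8)

75/911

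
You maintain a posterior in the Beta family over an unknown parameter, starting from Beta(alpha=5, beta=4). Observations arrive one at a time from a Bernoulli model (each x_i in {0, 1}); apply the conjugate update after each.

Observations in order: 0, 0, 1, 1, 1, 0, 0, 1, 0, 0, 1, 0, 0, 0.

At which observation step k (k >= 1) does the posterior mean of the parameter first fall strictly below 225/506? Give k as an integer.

obs 1: x=0 → posterior Beta(5, 5)
obs 2: x=0 → posterior Beta(5, 6)
obs 3: x=1 → posterior Beta(6, 6)
obs 4: x=1 → posterior Beta(7, 6)
obs 5: x=1 → posterior Beta(8, 6)
obs 6: x=0 → posterior Beta(8, 7)
obs 7: x=0 → posterior Beta(8, 8)
obs 8: x=1 → posterior Beta(9, 8)
obs 9: x=0 → posterior Beta(9, 9)
obs 10: x=0 → posterior Beta(9, 10)
obs 11: x=1 → posterior Beta(10, 10)
obs 12: x=0 → posterior Beta(10, 11)
obs 13: x=0 → posterior Beta(10, 12)
obs 14: x=0 → posterior Beta(10, 13)

k = 14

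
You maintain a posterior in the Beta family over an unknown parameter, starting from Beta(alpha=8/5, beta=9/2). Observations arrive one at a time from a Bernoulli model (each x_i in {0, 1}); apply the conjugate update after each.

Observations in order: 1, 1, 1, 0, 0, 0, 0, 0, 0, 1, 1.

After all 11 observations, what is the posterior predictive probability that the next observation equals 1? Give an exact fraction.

22/57

obs 1: x=1 → posterior Beta(13/5, 9/2)
obs 2: x=1 → posterior Beta(18/5, 9/2)
obs 3: x=1 → posterior Beta(23/5, 9/2)
obs 4: x=0 → posterior Beta(23/5, 11/2)
obs 5: x=0 → posterior Beta(23/5, 13/2)
obs 6: x=0 → posterior Beta(23/5, 15/2)
obs 7: x=0 → posterior Beta(23/5, 17/2)
obs 8: x=0 → posterior Beta(23/5, 19/2)
obs 9: x=0 → posterior Beta(23/5, 21/2)
obs 10: x=1 → posterior Beta(28/5, 21/2)
obs 11: x=1 → posterior Beta(33/5, 21/2)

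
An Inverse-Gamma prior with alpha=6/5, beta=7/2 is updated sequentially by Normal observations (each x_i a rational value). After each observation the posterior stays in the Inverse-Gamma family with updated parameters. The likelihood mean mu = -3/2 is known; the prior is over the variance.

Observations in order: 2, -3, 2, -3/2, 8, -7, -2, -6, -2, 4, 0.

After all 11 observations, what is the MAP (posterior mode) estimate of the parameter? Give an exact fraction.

obs 1: x=2 → posterior Inverse-Gamma(17/10, 77/8)
obs 2: x=-3 → posterior Inverse-Gamma(11/5, 43/4)
obs 3: x=2 → posterior Inverse-Gamma(27/10, 135/8)
obs 4: x=-3/2 → posterior Inverse-Gamma(16/5, 135/8)
obs 5: x=8 → posterior Inverse-Gamma(37/10, 62)
obs 6: x=-7 → posterior Inverse-Gamma(21/5, 617/8)
obs 7: x=-2 → posterior Inverse-Gamma(47/10, 309/4)
obs 8: x=-6 → posterior Inverse-Gamma(26/5, 699/8)
obs 9: x=-2 → posterior Inverse-Gamma(57/10, 175/2)
obs 10: x=4 → posterior Inverse-Gamma(31/5, 821/8)
obs 11: x=0 → posterior Inverse-Gamma(67/10, 415/4)

2075/154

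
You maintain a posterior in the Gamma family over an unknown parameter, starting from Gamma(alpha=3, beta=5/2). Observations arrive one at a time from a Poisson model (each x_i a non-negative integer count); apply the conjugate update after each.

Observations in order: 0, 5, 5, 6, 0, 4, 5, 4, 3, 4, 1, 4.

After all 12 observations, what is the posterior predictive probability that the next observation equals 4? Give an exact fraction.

63232671177721069773523189003812424701726948665030418586455132291641040/384911869886326803597351844737651131424133495862387386084832227353008641

obs 1: x=0 → posterior Gamma(3, 7/2)
obs 2: x=5 → posterior Gamma(8, 9/2)
obs 3: x=5 → posterior Gamma(13, 11/2)
obs 4: x=6 → posterior Gamma(19, 13/2)
obs 5: x=0 → posterior Gamma(19, 15/2)
obs 6: x=4 → posterior Gamma(23, 17/2)
obs 7: x=5 → posterior Gamma(28, 19/2)
obs 8: x=4 → posterior Gamma(32, 21/2)
obs 9: x=3 → posterior Gamma(35, 23/2)
obs 10: x=4 → posterior Gamma(39, 25/2)
obs 11: x=1 → posterior Gamma(40, 27/2)
obs 12: x=4 → posterior Gamma(44, 29/2)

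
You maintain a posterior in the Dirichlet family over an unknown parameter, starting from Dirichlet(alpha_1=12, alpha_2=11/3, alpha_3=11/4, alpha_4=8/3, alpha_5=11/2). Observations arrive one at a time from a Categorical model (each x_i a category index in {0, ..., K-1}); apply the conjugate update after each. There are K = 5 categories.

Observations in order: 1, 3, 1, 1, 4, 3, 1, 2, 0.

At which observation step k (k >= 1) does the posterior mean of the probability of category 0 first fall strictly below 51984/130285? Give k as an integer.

obs 1: x=1 → posterior Dirichlet(12, 14/3, 11/4, 8/3, 11/2)
obs 2: x=3 → posterior Dirichlet(12, 14/3, 11/4, 11/3, 11/2)
obs 3: x=1 → posterior Dirichlet(12, 17/3, 11/4, 11/3, 11/2)
obs 4: x=1 → posterior Dirichlet(12, 20/3, 11/4, 11/3, 11/2)
obs 5: x=4 → posterior Dirichlet(12, 20/3, 11/4, 11/3, 13/2)
obs 6: x=3 → posterior Dirichlet(12, 20/3, 11/4, 14/3, 13/2)
obs 7: x=1 → posterior Dirichlet(12, 23/3, 11/4, 14/3, 13/2)
obs 8: x=2 → posterior Dirichlet(12, 23/3, 15/4, 14/3, 13/2)
obs 9: x=0 → posterior Dirichlet(13, 23/3, 15/4, 14/3, 13/2)

k = 4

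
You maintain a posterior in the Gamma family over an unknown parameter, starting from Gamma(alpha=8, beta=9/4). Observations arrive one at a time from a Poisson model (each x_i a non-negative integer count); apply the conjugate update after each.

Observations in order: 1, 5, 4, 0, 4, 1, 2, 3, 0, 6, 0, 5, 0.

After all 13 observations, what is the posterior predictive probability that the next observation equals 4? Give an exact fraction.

1871270959841273468187341387172282031575678965848420285035215774277244518912/13879089584926490343185975762341169333010310440158718847669661045074462890625

obs 1: x=1 → posterior Gamma(9, 13/4)
obs 2: x=5 → posterior Gamma(14, 17/4)
obs 3: x=4 → posterior Gamma(18, 21/4)
obs 4: x=0 → posterior Gamma(18, 25/4)
obs 5: x=4 → posterior Gamma(22, 29/4)
obs 6: x=1 → posterior Gamma(23, 33/4)
obs 7: x=2 → posterior Gamma(25, 37/4)
obs 8: x=3 → posterior Gamma(28, 41/4)
obs 9: x=0 → posterior Gamma(28, 45/4)
obs 10: x=6 → posterior Gamma(34, 49/4)
obs 11: x=0 → posterior Gamma(34, 53/4)
obs 12: x=5 → posterior Gamma(39, 57/4)
obs 13: x=0 → posterior Gamma(39, 61/4)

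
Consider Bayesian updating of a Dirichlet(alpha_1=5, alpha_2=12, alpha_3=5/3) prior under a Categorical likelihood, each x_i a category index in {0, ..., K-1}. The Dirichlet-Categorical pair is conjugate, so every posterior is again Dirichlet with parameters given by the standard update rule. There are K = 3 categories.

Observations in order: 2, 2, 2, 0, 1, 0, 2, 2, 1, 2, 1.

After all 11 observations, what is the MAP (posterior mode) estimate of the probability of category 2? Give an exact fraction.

obs 1: x=2 → posterior Dirichlet(5, 12, 8/3)
obs 2: x=2 → posterior Dirichlet(5, 12, 11/3)
obs 3: x=2 → posterior Dirichlet(5, 12, 14/3)
obs 4: x=0 → posterior Dirichlet(6, 12, 14/3)
obs 5: x=1 → posterior Dirichlet(6, 13, 14/3)
obs 6: x=0 → posterior Dirichlet(7, 13, 14/3)
obs 7: x=2 → posterior Dirichlet(7, 13, 17/3)
obs 8: x=2 → posterior Dirichlet(7, 13, 20/3)
obs 9: x=1 → posterior Dirichlet(7, 14, 20/3)
obs 10: x=2 → posterior Dirichlet(7, 14, 23/3)
obs 11: x=1 → posterior Dirichlet(7, 15, 23/3)

1/4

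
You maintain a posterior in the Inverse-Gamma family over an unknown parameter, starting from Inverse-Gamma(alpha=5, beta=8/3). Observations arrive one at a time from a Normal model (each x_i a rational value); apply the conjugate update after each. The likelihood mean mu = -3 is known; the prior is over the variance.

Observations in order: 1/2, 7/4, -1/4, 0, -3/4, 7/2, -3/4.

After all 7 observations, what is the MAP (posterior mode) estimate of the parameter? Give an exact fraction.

obs 1: x=1/2 → posterior Inverse-Gamma(11/2, 211/24)
obs 2: x=7/4 → posterior Inverse-Gamma(6, 1927/96)
obs 3: x=-1/4 → posterior Inverse-Gamma(13/2, 1145/48)
obs 4: x=0 → posterior Inverse-Gamma(7, 1361/48)
obs 5: x=-3/4 → posterior Inverse-Gamma(15/2, 2965/96)
obs 6: x=7/2 → posterior Inverse-Gamma(8, 4993/96)
obs 7: x=-3/4 → posterior Inverse-Gamma(17/2, 1309/24)

1309/228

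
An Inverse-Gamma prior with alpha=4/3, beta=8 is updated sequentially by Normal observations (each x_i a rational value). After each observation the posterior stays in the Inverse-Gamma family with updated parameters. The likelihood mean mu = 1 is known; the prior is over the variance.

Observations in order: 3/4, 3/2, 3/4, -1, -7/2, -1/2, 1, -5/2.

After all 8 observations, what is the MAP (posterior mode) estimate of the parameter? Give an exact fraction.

1323/304

obs 1: x=3/4 → posterior Inverse-Gamma(11/6, 257/32)
obs 2: x=3/2 → posterior Inverse-Gamma(7/3, 261/32)
obs 3: x=3/4 → posterior Inverse-Gamma(17/6, 131/16)
obs 4: x=-1 → posterior Inverse-Gamma(10/3, 163/16)
obs 5: x=-7/2 → posterior Inverse-Gamma(23/6, 325/16)
obs 6: x=-1/2 → posterior Inverse-Gamma(13/3, 343/16)
obs 7: x=1 → posterior Inverse-Gamma(29/6, 343/16)
obs 8: x=-5/2 → posterior Inverse-Gamma(16/3, 441/16)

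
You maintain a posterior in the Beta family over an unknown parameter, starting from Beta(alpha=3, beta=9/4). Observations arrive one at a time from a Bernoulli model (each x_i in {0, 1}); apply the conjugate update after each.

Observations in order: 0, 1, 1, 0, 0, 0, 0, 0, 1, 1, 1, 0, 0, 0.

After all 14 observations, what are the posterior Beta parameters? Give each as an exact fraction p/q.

alpha=8, beta=45/4

obs 1: x=0 → posterior Beta(3, 13/4)
obs 2: x=1 → posterior Beta(4, 13/4)
obs 3: x=1 → posterior Beta(5, 13/4)
obs 4: x=0 → posterior Beta(5, 17/4)
obs 5: x=0 → posterior Beta(5, 21/4)
obs 6: x=0 → posterior Beta(5, 25/4)
obs 7: x=0 → posterior Beta(5, 29/4)
obs 8: x=0 → posterior Beta(5, 33/4)
obs 9: x=1 → posterior Beta(6, 33/4)
obs 10: x=1 → posterior Beta(7, 33/4)
obs 11: x=1 → posterior Beta(8, 33/4)
obs 12: x=0 → posterior Beta(8, 37/4)
obs 13: x=0 → posterior Beta(8, 41/4)
obs 14: x=0 → posterior Beta(8, 45/4)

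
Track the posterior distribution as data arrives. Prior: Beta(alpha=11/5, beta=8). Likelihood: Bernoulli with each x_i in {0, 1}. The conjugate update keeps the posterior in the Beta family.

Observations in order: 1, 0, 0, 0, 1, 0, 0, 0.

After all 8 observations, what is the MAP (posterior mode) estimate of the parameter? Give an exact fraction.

16/81

obs 1: x=1 → posterior Beta(16/5, 8)
obs 2: x=0 → posterior Beta(16/5, 9)
obs 3: x=0 → posterior Beta(16/5, 10)
obs 4: x=0 → posterior Beta(16/5, 11)
obs 5: x=1 → posterior Beta(21/5, 11)
obs 6: x=0 → posterior Beta(21/5, 12)
obs 7: x=0 → posterior Beta(21/5, 13)
obs 8: x=0 → posterior Beta(21/5, 14)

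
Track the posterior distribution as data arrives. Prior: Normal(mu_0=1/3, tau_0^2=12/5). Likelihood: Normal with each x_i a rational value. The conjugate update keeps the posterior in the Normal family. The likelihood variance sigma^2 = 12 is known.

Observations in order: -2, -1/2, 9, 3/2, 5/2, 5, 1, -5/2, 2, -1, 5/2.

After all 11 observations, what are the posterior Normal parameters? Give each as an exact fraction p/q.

obs 1: x=-2 → posterior Normal(-1/18, 2)
obs 2: x=-1/2 → posterior Normal(-5/42, 12/7)
obs 3: x=9 → posterior Normal(49/48, 3/2)
obs 4: x=3/2 → posterior Normal(29/27, 4/3)
obs 5: x=5/2 → posterior Normal(73/60, 6/5)
obs 6: x=5 → posterior Normal(103/66, 12/11)
obs 7: x=1 → posterior Normal(109/72, 1)
obs 8: x=-5/2 → posterior Normal(47/39, 12/13)
obs 9: x=2 → posterior Normal(53/42, 6/7)
obs 10: x=-1 → posterior Normal(10/9, 4/5)
obs 11: x=5/2 → posterior Normal(115/96, 3/4)

mu_0=115/96, tau_0^2=3/4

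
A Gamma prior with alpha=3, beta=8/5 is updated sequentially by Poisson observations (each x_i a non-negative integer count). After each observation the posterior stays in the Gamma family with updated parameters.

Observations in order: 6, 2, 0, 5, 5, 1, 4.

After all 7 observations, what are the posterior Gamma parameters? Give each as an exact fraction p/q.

alpha=26, beta=43/5

obs 1: x=6 → posterior Gamma(9, 13/5)
obs 2: x=2 → posterior Gamma(11, 18/5)
obs 3: x=0 → posterior Gamma(11, 23/5)
obs 4: x=5 → posterior Gamma(16, 28/5)
obs 5: x=5 → posterior Gamma(21, 33/5)
obs 6: x=1 → posterior Gamma(22, 38/5)
obs 7: x=4 → posterior Gamma(26, 43/5)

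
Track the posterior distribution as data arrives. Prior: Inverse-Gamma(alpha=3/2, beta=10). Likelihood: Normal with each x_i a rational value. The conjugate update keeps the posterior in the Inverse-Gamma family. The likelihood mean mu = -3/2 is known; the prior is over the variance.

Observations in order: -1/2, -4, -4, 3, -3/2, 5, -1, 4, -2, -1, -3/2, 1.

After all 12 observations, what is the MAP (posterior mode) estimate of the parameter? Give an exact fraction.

533/68

obs 1: x=-1/2 → posterior Inverse-Gamma(2, 21/2)
obs 2: x=-4 → posterior Inverse-Gamma(5/2, 109/8)
obs 3: x=-4 → posterior Inverse-Gamma(3, 67/4)
obs 4: x=3 → posterior Inverse-Gamma(7/2, 215/8)
obs 5: x=-3/2 → posterior Inverse-Gamma(4, 215/8)
obs 6: x=5 → posterior Inverse-Gamma(9/2, 48)
obs 7: x=-1 → posterior Inverse-Gamma(5, 385/8)
obs 8: x=4 → posterior Inverse-Gamma(11/2, 253/4)
obs 9: x=-2 → posterior Inverse-Gamma(6, 507/8)
obs 10: x=-1 → posterior Inverse-Gamma(13/2, 127/2)
obs 11: x=-3/2 → posterior Inverse-Gamma(7, 127/2)
obs 12: x=1 → posterior Inverse-Gamma(15/2, 533/8)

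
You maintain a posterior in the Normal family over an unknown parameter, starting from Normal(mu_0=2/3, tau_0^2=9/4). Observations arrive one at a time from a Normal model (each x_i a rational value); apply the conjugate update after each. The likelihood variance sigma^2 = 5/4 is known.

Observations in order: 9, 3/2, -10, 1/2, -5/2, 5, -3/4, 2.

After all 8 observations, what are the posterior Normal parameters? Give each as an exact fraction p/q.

mu_0=79/132, tau_0^2=45/308

obs 1: x=9 → posterior Normal(253/42, 45/56)
obs 2: x=3/2 → posterior Normal(587/138, 45/92)
obs 3: x=-10 → posterior Normal(47/192, 45/128)
obs 4: x=1/2 → posterior Normal(37/123, 45/164)
obs 5: x=-5/2 → posterior Normal(-61/300, 9/40)
obs 6: x=5 → posterior Normal(209/354, 45/236)
obs 7: x=-3/4 → posterior Normal(337/816, 45/272)
obs 8: x=2 → posterior Normal(79/132, 45/308)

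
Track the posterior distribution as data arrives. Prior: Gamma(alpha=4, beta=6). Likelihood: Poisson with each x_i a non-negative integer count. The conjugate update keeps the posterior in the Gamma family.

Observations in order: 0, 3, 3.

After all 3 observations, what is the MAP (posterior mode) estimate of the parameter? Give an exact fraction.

1

obs 1: x=0 → posterior Gamma(4, 7)
obs 2: x=3 → posterior Gamma(7, 8)
obs 3: x=3 → posterior Gamma(10, 9)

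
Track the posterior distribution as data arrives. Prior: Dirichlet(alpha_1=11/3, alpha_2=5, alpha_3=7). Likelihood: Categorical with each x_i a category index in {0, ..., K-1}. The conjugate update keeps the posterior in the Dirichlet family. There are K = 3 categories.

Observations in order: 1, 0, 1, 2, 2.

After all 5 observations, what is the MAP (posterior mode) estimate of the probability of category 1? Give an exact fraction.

18/53

obs 1: x=1 → posterior Dirichlet(11/3, 6, 7)
obs 2: x=0 → posterior Dirichlet(14/3, 6, 7)
obs 3: x=1 → posterior Dirichlet(14/3, 7, 7)
obs 4: x=2 → posterior Dirichlet(14/3, 7, 8)
obs 5: x=2 → posterior Dirichlet(14/3, 7, 9)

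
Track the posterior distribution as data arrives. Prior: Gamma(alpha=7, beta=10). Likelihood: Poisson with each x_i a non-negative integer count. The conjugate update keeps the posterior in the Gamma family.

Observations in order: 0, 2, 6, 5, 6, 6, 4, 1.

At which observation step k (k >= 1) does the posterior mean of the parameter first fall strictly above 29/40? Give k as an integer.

k = 2

obs 1: x=0 → posterior Gamma(7, 11)
obs 2: x=2 → posterior Gamma(9, 12)
obs 3: x=6 → posterior Gamma(15, 13)
obs 4: x=5 → posterior Gamma(20, 14)
obs 5: x=6 → posterior Gamma(26, 15)
obs 6: x=6 → posterior Gamma(32, 16)
obs 7: x=4 → posterior Gamma(36, 17)
obs 8: x=1 → posterior Gamma(37, 18)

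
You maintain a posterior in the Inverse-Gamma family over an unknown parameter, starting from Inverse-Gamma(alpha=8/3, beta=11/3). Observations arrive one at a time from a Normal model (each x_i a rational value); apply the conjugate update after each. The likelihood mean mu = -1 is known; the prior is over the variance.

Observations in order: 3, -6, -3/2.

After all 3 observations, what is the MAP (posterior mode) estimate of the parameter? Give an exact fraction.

obs 1: x=3 → posterior Inverse-Gamma(19/6, 35/3)
obs 2: x=-6 → posterior Inverse-Gamma(11/3, 145/6)
obs 3: x=-3/2 → posterior Inverse-Gamma(25/6, 583/24)

583/124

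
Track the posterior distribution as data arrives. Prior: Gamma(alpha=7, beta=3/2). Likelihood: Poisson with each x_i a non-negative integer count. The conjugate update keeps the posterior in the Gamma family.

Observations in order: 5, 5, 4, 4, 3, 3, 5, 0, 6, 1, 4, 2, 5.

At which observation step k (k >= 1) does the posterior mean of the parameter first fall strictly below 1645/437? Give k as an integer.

obs 1: x=5 → posterior Gamma(12, 5/2)
obs 2: x=5 → posterior Gamma(17, 7/2)
obs 3: x=4 → posterior Gamma(21, 9/2)
obs 4: x=4 → posterior Gamma(25, 11/2)
obs 5: x=3 → posterior Gamma(28, 13/2)
obs 6: x=3 → posterior Gamma(31, 15/2)
obs 7: x=5 → posterior Gamma(36, 17/2)
obs 8: x=0 → posterior Gamma(36, 19/2)
obs 9: x=6 → posterior Gamma(42, 21/2)
obs 10: x=1 → posterior Gamma(43, 23/2)
obs 11: x=4 → posterior Gamma(47, 25/2)
obs 12: x=2 → posterior Gamma(49, 27/2)
obs 13: x=5 → posterior Gamma(54, 29/2)

k = 10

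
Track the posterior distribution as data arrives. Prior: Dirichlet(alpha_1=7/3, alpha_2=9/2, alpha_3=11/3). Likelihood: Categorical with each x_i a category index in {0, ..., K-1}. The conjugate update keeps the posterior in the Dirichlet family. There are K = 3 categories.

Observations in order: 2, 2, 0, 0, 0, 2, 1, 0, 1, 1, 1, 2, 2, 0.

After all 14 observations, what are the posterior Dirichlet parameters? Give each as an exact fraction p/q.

obs 1: x=2 → posterior Dirichlet(7/3, 9/2, 14/3)
obs 2: x=2 → posterior Dirichlet(7/3, 9/2, 17/3)
obs 3: x=0 → posterior Dirichlet(10/3, 9/2, 17/3)
obs 4: x=0 → posterior Dirichlet(13/3, 9/2, 17/3)
obs 5: x=0 → posterior Dirichlet(16/3, 9/2, 17/3)
obs 6: x=2 → posterior Dirichlet(16/3, 9/2, 20/3)
obs 7: x=1 → posterior Dirichlet(16/3, 11/2, 20/3)
obs 8: x=0 → posterior Dirichlet(19/3, 11/2, 20/3)
obs 9: x=1 → posterior Dirichlet(19/3, 13/2, 20/3)
obs 10: x=1 → posterior Dirichlet(19/3, 15/2, 20/3)
obs 11: x=1 → posterior Dirichlet(19/3, 17/2, 20/3)
obs 12: x=2 → posterior Dirichlet(19/3, 17/2, 23/3)
obs 13: x=2 → posterior Dirichlet(19/3, 17/2, 26/3)
obs 14: x=0 → posterior Dirichlet(22/3, 17/2, 26/3)

alpha_1=22/3, alpha_2=17/2, alpha_3=26/3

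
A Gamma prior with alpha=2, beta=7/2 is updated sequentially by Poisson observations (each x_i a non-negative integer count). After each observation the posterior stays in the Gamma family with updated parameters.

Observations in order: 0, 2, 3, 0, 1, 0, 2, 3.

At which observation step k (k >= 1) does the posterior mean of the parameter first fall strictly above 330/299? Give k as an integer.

obs 1: x=0 → posterior Gamma(2, 9/2)
obs 2: x=2 → posterior Gamma(4, 11/2)
obs 3: x=3 → posterior Gamma(7, 13/2)
obs 4: x=0 → posterior Gamma(7, 15/2)
obs 5: x=1 → posterior Gamma(8, 17/2)
obs 6: x=0 → posterior Gamma(8, 19/2)
obs 7: x=2 → posterior Gamma(10, 21/2)
obs 8: x=3 → posterior Gamma(13, 23/2)

k = 8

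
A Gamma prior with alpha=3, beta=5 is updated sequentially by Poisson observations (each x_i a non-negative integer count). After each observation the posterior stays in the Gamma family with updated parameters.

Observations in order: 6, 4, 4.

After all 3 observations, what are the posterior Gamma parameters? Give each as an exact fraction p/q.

alpha=17, beta=8

obs 1: x=6 → posterior Gamma(9, 6)
obs 2: x=4 → posterior Gamma(13, 7)
obs 3: x=4 → posterior Gamma(17, 8)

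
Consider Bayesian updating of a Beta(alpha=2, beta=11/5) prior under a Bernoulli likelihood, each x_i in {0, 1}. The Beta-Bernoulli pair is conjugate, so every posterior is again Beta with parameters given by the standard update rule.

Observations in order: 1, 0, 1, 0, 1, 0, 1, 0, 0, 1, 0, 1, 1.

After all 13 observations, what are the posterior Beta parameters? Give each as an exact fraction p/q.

obs 1: x=1 → posterior Beta(3, 11/5)
obs 2: x=0 → posterior Beta(3, 16/5)
obs 3: x=1 → posterior Beta(4, 16/5)
obs 4: x=0 → posterior Beta(4, 21/5)
obs 5: x=1 → posterior Beta(5, 21/5)
obs 6: x=0 → posterior Beta(5, 26/5)
obs 7: x=1 → posterior Beta(6, 26/5)
obs 8: x=0 → posterior Beta(6, 31/5)
obs 9: x=0 → posterior Beta(6, 36/5)
obs 10: x=1 → posterior Beta(7, 36/5)
obs 11: x=0 → posterior Beta(7, 41/5)
obs 12: x=1 → posterior Beta(8, 41/5)
obs 13: x=1 → posterior Beta(9, 41/5)

alpha=9, beta=41/5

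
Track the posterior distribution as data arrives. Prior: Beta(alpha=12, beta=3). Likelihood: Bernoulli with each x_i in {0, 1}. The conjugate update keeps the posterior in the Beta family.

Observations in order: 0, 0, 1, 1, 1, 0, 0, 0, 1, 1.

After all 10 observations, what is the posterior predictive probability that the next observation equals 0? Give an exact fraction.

obs 1: x=0 → posterior Beta(12, 4)
obs 2: x=0 → posterior Beta(12, 5)
obs 3: x=1 → posterior Beta(13, 5)
obs 4: x=1 → posterior Beta(14, 5)
obs 5: x=1 → posterior Beta(15, 5)
obs 6: x=0 → posterior Beta(15, 6)
obs 7: x=0 → posterior Beta(15, 7)
obs 8: x=0 → posterior Beta(15, 8)
obs 9: x=1 → posterior Beta(16, 8)
obs 10: x=1 → posterior Beta(17, 8)

8/25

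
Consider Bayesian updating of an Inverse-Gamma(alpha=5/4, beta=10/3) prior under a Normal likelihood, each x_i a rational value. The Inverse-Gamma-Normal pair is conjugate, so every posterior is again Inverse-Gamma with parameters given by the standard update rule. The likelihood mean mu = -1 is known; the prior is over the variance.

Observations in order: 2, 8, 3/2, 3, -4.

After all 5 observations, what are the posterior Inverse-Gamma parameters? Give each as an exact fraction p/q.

alpha=15/4, beta=1535/24

obs 1: x=2 → posterior Inverse-Gamma(7/4, 47/6)
obs 2: x=8 → posterior Inverse-Gamma(9/4, 145/3)
obs 3: x=3/2 → posterior Inverse-Gamma(11/4, 1235/24)
obs 4: x=3 → posterior Inverse-Gamma(13/4, 1427/24)
obs 5: x=-4 → posterior Inverse-Gamma(15/4, 1535/24)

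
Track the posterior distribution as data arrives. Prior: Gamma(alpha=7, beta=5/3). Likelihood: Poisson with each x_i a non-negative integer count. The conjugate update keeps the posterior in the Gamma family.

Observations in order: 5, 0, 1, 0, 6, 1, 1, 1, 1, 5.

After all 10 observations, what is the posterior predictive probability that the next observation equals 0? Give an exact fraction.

obs 1: x=5 → posterior Gamma(12, 8/3)
obs 2: x=0 → posterior Gamma(12, 11/3)
obs 3: x=1 → posterior Gamma(13, 14/3)
obs 4: x=0 → posterior Gamma(13, 17/3)
obs 5: x=6 → posterior Gamma(19, 20/3)
obs 6: x=1 → posterior Gamma(20, 23/3)
obs 7: x=1 → posterior Gamma(21, 26/3)
obs 8: x=1 → posterior Gamma(22, 29/3)
obs 9: x=1 → posterior Gamma(23, 32/3)
obs 10: x=5 → posterior Gamma(28, 35/3)

17135833820132164693504609167575836181640625/171372331490336173605981741257818705594679296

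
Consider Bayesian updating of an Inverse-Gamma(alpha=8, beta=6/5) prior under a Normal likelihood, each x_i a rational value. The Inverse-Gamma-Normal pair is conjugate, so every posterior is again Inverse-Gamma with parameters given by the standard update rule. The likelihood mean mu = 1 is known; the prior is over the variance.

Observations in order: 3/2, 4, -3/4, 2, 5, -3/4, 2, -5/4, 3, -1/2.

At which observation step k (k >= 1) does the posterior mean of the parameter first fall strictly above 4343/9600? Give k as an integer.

k = 2

obs 1: x=3/2 → posterior Inverse-Gamma(17/2, 53/40)
obs 2: x=4 → posterior Inverse-Gamma(9, 233/40)
obs 3: x=-3/4 → posterior Inverse-Gamma(19/2, 1177/160)
obs 4: x=2 → posterior Inverse-Gamma(10, 1257/160)
obs 5: x=5 → posterior Inverse-Gamma(21/2, 2537/160)
obs 6: x=-3/4 → posterior Inverse-Gamma(11, 1391/80)
obs 7: x=2 → posterior Inverse-Gamma(23/2, 1431/80)
obs 8: x=-5/4 → posterior Inverse-Gamma(12, 3267/160)
obs 9: x=3 → posterior Inverse-Gamma(25/2, 3587/160)
obs 10: x=-1/2 → posterior Inverse-Gamma(13, 3767/160)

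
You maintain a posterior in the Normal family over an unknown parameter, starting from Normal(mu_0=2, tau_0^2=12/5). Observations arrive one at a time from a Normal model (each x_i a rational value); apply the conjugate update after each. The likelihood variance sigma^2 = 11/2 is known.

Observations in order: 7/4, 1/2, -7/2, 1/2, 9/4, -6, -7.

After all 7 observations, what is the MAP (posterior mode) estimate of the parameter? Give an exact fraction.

-166/223

obs 1: x=7/4 → posterior Normal(152/79, 132/79)
obs 2: x=1/2 → posterior Normal(164/103, 132/103)
obs 3: x=-7/2 → posterior Normal(80/127, 132/127)
obs 4: x=1/2 → posterior Normal(92/151, 132/151)
obs 5: x=9/4 → posterior Normal(146/175, 132/175)
obs 6: x=-6 → posterior Normal(2/199, 132/199)
obs 7: x=-7 → posterior Normal(-166/223, 132/223)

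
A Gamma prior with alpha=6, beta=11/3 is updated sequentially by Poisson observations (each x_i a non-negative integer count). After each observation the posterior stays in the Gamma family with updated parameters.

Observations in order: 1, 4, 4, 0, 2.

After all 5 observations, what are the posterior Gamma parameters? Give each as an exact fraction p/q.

alpha=17, beta=26/3

obs 1: x=1 → posterior Gamma(7, 14/3)
obs 2: x=4 → posterior Gamma(11, 17/3)
obs 3: x=4 → posterior Gamma(15, 20/3)
obs 4: x=0 → posterior Gamma(15, 23/3)
obs 5: x=2 → posterior Gamma(17, 26/3)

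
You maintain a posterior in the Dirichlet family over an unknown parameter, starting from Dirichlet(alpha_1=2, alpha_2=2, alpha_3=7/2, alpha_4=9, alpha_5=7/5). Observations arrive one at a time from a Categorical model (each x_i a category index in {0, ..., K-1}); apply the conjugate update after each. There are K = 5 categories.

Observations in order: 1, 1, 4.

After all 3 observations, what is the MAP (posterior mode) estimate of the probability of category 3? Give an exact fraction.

obs 1: x=1 → posterior Dirichlet(2, 3, 7/2, 9, 7/5)
obs 2: x=1 → posterior Dirichlet(2, 4, 7/2, 9, 7/5)
obs 3: x=4 → posterior Dirichlet(2, 4, 7/2, 9, 12/5)

80/159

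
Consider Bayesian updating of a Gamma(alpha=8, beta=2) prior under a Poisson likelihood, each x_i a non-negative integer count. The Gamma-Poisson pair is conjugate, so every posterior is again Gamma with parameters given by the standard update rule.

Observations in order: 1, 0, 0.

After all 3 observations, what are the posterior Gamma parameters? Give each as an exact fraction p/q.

obs 1: x=1 → posterior Gamma(9, 3)
obs 2: x=0 → posterior Gamma(9, 4)
obs 3: x=0 → posterior Gamma(9, 5)

alpha=9, beta=5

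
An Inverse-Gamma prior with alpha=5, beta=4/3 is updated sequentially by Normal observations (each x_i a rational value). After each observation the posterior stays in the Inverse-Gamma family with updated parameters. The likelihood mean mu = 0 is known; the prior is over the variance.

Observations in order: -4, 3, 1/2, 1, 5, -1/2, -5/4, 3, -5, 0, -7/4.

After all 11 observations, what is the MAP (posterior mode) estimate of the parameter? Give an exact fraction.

2227/552

obs 1: x=-4 → posterior Inverse-Gamma(11/2, 28/3)
obs 2: x=3 → posterior Inverse-Gamma(6, 83/6)
obs 3: x=1/2 → posterior Inverse-Gamma(13/2, 335/24)
obs 4: x=1 → posterior Inverse-Gamma(7, 347/24)
obs 5: x=5 → posterior Inverse-Gamma(15/2, 647/24)
obs 6: x=-1/2 → posterior Inverse-Gamma(8, 325/12)
obs 7: x=-5/4 → posterior Inverse-Gamma(17/2, 2675/96)
obs 8: x=3 → posterior Inverse-Gamma(9, 3107/96)
obs 9: x=-5 → posterior Inverse-Gamma(19/2, 4307/96)
obs 10: x=0 → posterior Inverse-Gamma(10, 4307/96)
obs 11: x=-7/4 → posterior Inverse-Gamma(21/2, 2227/48)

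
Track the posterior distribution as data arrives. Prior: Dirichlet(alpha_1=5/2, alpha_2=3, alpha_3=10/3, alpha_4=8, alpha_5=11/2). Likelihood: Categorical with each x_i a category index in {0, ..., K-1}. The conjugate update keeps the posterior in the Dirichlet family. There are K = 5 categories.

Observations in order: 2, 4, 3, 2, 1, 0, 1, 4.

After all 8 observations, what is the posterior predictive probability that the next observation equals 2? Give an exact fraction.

16/91

obs 1: x=2 → posterior Dirichlet(5/2, 3, 13/3, 8, 11/2)
obs 2: x=4 → posterior Dirichlet(5/2, 3, 13/3, 8, 13/2)
obs 3: x=3 → posterior Dirichlet(5/2, 3, 13/3, 9, 13/2)
obs 4: x=2 → posterior Dirichlet(5/2, 3, 16/3, 9, 13/2)
obs 5: x=1 → posterior Dirichlet(5/2, 4, 16/3, 9, 13/2)
obs 6: x=0 → posterior Dirichlet(7/2, 4, 16/3, 9, 13/2)
obs 7: x=1 → posterior Dirichlet(7/2, 5, 16/3, 9, 13/2)
obs 8: x=4 → posterior Dirichlet(7/2, 5, 16/3, 9, 15/2)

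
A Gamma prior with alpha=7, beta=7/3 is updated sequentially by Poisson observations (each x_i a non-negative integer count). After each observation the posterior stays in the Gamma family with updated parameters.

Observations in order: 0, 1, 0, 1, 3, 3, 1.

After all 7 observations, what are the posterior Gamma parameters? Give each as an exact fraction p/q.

obs 1: x=0 → posterior Gamma(7, 10/3)
obs 2: x=1 → posterior Gamma(8, 13/3)
obs 3: x=0 → posterior Gamma(8, 16/3)
obs 4: x=1 → posterior Gamma(9, 19/3)
obs 5: x=3 → posterior Gamma(12, 22/3)
obs 6: x=3 → posterior Gamma(15, 25/3)
obs 7: x=1 → posterior Gamma(16, 28/3)

alpha=16, beta=28/3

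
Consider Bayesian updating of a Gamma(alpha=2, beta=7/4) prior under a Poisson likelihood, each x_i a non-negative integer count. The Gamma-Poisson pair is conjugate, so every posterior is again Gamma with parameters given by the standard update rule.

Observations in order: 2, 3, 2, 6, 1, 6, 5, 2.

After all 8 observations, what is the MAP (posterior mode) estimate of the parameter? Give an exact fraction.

112/39

obs 1: x=2 → posterior Gamma(4, 11/4)
obs 2: x=3 → posterior Gamma(7, 15/4)
obs 3: x=2 → posterior Gamma(9, 19/4)
obs 4: x=6 → posterior Gamma(15, 23/4)
obs 5: x=1 → posterior Gamma(16, 27/4)
obs 6: x=6 → posterior Gamma(22, 31/4)
obs 7: x=5 → posterior Gamma(27, 35/4)
obs 8: x=2 → posterior Gamma(29, 39/4)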